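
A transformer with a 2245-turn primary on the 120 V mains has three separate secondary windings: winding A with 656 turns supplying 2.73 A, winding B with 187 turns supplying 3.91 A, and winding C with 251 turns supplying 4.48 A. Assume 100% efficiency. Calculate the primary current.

V_A = 120 × 656/2245 = 35.065 V; V_B = 120 × 187/2245 = 9.9955 V; V_C = 120 × 251/2245 = 13.416 V.
P_out = V_A I_A + V_B I_B + V_C I_C = 35.065×2.73 + 9.9955×3.91 + 13.416×4.48 = 95.726 + 39.083 + 60.106 = 194.91 W.
Ideal ⇒ P_in = P_out, so I_p = P_out/V_p = 194.91/120 = 1.62 A.

I_p ≈ 1.62 A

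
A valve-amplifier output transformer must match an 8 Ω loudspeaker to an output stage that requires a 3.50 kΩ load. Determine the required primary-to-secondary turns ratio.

N_p/N_s ≈ 20.9

Z_p/Z_s = (N_p/N_s)², so N_p/N_s = √(3500/8) = √438 = 20.9.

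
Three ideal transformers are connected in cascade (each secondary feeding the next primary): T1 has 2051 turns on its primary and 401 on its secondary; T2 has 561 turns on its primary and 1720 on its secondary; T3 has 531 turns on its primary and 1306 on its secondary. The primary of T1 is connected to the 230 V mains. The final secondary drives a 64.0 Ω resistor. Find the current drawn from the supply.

After T1: V = 230.00 × 401/2051 = 44.968 V.
After T2: V = 44.968 × 1720/561 = 137.87 V.
After T3: V = 137.87 × 1306/531 = 339.09 V.
I_load = 339.09/64.0 = 5.2984 A, so P_out = 339.09 × 5.2984 = 1796.6 W.
All ideal ⇒ P_in = P_out, so I_supply = 1796.6/230 = 7.81 A.

I_supply ≈ 7.81 A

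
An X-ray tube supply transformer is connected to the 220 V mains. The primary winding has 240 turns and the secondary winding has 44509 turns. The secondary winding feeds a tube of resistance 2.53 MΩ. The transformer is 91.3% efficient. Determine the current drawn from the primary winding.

I_p ≈ 3.28 A

V_s = 220 × 44509/240 = 40800 V.
I_s = V_s/R = 40800/(2.53×10^6) = 0.016126 A.
P_out = V_s I_s = 40800 × 0.016126 = 657.96 W.
P_in = P_out/η = 657.96/0.913 = 720.65 W.
I_p = P_in/V_p = 720.65/220 = 3.28 A.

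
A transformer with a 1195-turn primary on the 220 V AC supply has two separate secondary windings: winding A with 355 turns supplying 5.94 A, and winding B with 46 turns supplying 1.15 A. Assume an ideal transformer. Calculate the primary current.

V_A = 220 × 355/1195 = 65.356 V; V_B = 220 × 46/1195 = 8.4686 V.
P_out = V_A I_A + V_B I_B = 65.356×5.94 + 8.4686×1.15 = 388.21 + 9.7389 = 397.95 W.
Ideal ⇒ P_in = P_out, so I_p = P_out/V_p = 397.95/220 = 1.81 A.

I_p ≈ 1.81 A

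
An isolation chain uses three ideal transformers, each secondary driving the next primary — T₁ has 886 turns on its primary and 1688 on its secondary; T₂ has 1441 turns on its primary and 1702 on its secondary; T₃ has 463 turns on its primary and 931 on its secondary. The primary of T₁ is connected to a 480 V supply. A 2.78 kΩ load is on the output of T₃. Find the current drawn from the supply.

After T₁: V = 480.00 × 1688/886 = 914.49 V.
After T₂: V = 914.49 × 1702/1441 = 1080.1 V.
After T₃: V = 1080.1 × 931/463 = 2171.9 V.
I_load = 2171.9/2780 = 0.78127 A, so P_out = 2171.9 × 0.78127 = 1696.9 W.
All ideal ⇒ P_in = P_out, so I_supply = 1696.9/480 = 3.54 A.

I_supply ≈ 3.54 A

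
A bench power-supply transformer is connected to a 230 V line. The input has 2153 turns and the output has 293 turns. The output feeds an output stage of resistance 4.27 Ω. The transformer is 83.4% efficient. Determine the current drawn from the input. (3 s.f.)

I_in ≈ 1.20 A

V_out = 230 × 293/2153 = 31.301 V.
I_out = V_out/R = 31.301/4.27 = 7.3303 A.
P_out = V_out I_out = 31.301 × 7.3303 = 229.44 W.
P_in = P_out/η = 229.44/0.834 = 275.11 W.
I_in = P_in/V_in = 275.11/230 = 1.20 A.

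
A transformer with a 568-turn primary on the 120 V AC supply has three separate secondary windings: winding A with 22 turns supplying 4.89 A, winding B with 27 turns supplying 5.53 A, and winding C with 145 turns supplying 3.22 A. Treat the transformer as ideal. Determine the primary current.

V_A = 120 × 22/568 = 4.6479 V; V_B = 120 × 27/568 = 5.7042 V; V_C = 120 × 145/568 = 30.634 V.
P_out = V_A I_A + V_B I_B + V_C I_C = 4.6479×4.89 + 5.7042×5.53 + 30.634×3.22 = 22.728 + 31.544 + 98.641 = 152.91 W.
Ideal ⇒ P_in = P_out, so I_p = P_out/V_p = 152.91/120 = 1.27 A.

I_p ≈ 1.27 A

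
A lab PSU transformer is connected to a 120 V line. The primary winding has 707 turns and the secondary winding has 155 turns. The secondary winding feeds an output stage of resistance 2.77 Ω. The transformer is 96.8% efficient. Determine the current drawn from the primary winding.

I_p ≈ 2.15 A

V_s = 120 × 155/707 = 26.308 V.
I_s = V_s/R = 26.308/2.77 = 9.4976 A.
P_out = V_s I_s = 26.308 × 9.4976 = 249.87 W.
P_in = P_out/η = 249.87/0.968 = 258.13 W.
I_p = P_in/V_p = 258.13/120 = 2.15 A.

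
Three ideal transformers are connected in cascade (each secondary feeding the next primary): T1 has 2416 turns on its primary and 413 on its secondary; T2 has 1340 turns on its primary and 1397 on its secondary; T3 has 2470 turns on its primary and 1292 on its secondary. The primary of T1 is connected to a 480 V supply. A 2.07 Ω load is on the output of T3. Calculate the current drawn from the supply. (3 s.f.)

I_supply ≈ 2.02 A

Secondary of T1: V = 480.00 × 413/2416 = 82.053 V.
Secondary of T2: V = 82.053 × 1397/1340 = 85.543 V.
Secondary of T3: V = 85.543 × 1292/2470 = 44.746 V.
I_load = 44.746/2.07 = 21.616 A, so P_out = 44.746 × 21.616 = 967.24 W.
All ideal ⇒ P_in = P_out, so I_supply = 967.24/480 = 2.02 A.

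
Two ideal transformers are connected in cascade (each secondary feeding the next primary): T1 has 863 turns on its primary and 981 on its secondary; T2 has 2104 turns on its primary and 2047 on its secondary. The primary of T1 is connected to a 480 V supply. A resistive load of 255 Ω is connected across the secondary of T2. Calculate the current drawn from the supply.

I_supply ≈ 2.30 A

After T1: V = 480.00 × 981/863 = 545.63 V.
After T2: V = 545.63 × 2047/2104 = 530.85 V.
I_load = 530.85/255 = 2.0818 A, so P_out = 530.85 × 2.0818 = 1105.1 W.
All ideal ⇒ P_in = P_out, so I_supply = 1105.1/480 = 2.30 A.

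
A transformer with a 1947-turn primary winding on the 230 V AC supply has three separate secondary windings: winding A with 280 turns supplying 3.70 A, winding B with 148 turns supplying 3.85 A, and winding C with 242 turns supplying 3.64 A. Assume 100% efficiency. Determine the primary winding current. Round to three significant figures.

V_A = 230 × 280/1947 = 33.077 V; V_B = 230 × 148/1947 = 17.483 V; V_C = 230 × 242/1947 = 28.588 V.
P_out = V_A I_A + V_B I_B + V_C I_C = 33.077×3.70 + 17.483×3.85 + 28.588×3.64 = 122.38 + 67.311 + 104.06 = 293.75 W.
Ideal ⇒ P_in = P_out, so I_p = P_out/V_p = 293.75/230 = 1.28 A.

I_p ≈ 1.28 A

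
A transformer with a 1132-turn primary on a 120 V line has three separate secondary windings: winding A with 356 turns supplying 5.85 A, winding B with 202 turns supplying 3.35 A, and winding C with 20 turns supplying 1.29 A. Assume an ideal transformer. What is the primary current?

I_p ≈ 2.46 A

V_A = 120 × 356/1132 = 37.739 V; V_B = 120 × 202/1132 = 21.413 V; V_C = 120 × 20/1132 = 2.1201 V.
P_out = V_A I_A + V_B I_B + V_C I_C = 37.739×5.85 + 21.413×3.35 + 2.1201×1.29 = 220.77 + 71.735 + 2.7350 = 295.24 W.
Ideal ⇒ P_in = P_out, so I_p = P_out/V_p = 295.24/120 = 2.46 A.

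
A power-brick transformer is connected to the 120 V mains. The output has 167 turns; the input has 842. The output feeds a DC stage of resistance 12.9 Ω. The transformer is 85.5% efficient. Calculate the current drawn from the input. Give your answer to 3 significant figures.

V_out = 120 × 167/842 = 23.800 V.
I_out = V_out/R = 23.800/12.9 = 1.8450 A.
P_out = V_out I_out = 23.800 × 1.8450 = 43.912 W.
P_in = P_out/η = 43.912/0.855 = 51.359 W.
I_in = P_in/V_in = 51.359/120 = 0.428 A.

I_in ≈ 0.428 A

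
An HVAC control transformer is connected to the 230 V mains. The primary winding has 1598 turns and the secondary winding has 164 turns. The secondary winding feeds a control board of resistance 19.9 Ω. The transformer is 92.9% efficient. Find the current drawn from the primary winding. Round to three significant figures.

I_p ≈ 0.131 A

V_s = 230 × 164/1598 = 23.605 V.
I_s = V_s/R = 23.605/19.9 = 1.1862 A.
P_out = V_s I_s = 23.605 × 1.1862 = 27.999 W.
P_in = P_out/η = 27.999/0.929 = 30.138 W.
I_p = P_in/V_p = 30.138/230 = 0.131 A.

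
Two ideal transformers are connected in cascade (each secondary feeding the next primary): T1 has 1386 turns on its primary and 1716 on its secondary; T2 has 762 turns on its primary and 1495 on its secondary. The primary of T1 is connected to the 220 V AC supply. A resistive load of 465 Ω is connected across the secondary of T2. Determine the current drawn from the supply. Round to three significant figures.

I_supply ≈ 2.79 A

Secondary of T1: V = 220.00 × 1716/1386 = 272.38 V.
Secondary of T2: V = 272.38 × 1495/762 = 534.40 V.
I_load = 534.40/465 = 1.1492 A, so P_out = 534.40 × 1.1492 = 614.15 W.
All ideal ⇒ P_in = P_out, so I_supply = 614.15/220 = 2.79 A.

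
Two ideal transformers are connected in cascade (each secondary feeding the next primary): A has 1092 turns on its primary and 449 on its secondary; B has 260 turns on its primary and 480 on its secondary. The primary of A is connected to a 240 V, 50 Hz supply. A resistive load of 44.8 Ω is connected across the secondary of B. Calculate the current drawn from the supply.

Secondary of A: V = 240.00 × 449/1092 = 98.681 V.
Secondary of B: V = 98.681 × 480/260 = 182.18 V.
I_load = 182.18/44.8 = 4.0665 A, so P_out = 182.18 × 4.0665 = 740.85 W.
All ideal ⇒ P_in = P_out, so I_supply = 740.85/240 = 3.09 A.

I_supply ≈ 3.09 A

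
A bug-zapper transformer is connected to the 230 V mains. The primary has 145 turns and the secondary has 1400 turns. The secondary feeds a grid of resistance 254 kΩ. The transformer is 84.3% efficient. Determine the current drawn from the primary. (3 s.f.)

V_s = 230 × 1400/145 = 2220.7 V.
I_s = V_s/R = 2220.7/254000 = 0.0087429 A.
P_out = V_s I_s = 2220.7 × 0.0087429 = 19.415 W.
P_in = P_out/η = 19.415/0.843 = 23.031 W.
I_p = P_in/V_p = 23.031/230 = 0.100 A.

I_p ≈ 0.100 A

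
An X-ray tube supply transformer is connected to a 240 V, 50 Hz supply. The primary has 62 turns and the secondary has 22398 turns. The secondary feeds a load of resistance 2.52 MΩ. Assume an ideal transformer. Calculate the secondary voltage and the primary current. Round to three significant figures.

V_s = V_p × N_s/N_p = 240 × 22398/62 = 86702 V.
I_s = V_s/R = 86702/(2.52×10^6) = 0.034406 A.
I_p = I_s × N_s/N_p = 0.034406 × 22398/62 = 12.4 A.

V_s ≈ 86700 V, I_p ≈ 12.4 A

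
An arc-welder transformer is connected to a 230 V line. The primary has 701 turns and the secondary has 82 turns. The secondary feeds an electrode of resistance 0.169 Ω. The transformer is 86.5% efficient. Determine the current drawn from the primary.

V_s = 230 × 82/701 = 26.904 V.
I_s = V_s/R = 26.904/0.169 = 159.20 A.
P_out = V_s I_s = 26.904 × 159.20 = 4283.1 W.
P_in = P_out/η = 4283.1/0.865 = 4951.6 W.
I_p = P_in/V_p = 4951.6/230 = 21.5 A.

I_p ≈ 21.5 A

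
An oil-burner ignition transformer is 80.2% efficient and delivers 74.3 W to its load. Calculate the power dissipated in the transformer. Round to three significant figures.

P_loss ≈ 18.3 W

P_in = P_out/η = 74.3/0.802 = 92.6434 W.
P_loss = P_in − P_out = 92.6434 − 74.3 = 18.3 W.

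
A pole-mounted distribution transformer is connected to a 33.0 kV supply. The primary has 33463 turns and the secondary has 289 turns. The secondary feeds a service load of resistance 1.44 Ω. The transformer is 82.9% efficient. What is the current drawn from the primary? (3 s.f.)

I_p ≈ 2.06 A

V_s = 33000 × 289/33463 = 285.00 V.
I_s = V_s/R = 285.00/1.44 = 197.92 A.
P_out = V_s I_s = 285.00 × 197.92 = 56407 W.
P_in = P_out/η = 56407/0.829 = 68042 W.
I_p = P_in/V_p = 68042/33000 = 2.06 A.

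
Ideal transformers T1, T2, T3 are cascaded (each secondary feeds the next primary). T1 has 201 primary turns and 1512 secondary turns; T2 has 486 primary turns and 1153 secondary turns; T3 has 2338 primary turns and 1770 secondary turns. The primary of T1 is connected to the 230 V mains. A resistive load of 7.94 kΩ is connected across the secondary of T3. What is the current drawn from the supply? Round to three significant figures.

After T1: V = 230.00 × 1512/201 = 1730.1 V.
After T2: V = 1730.1 × 1153/486 = 4104.7 V.
After T3: V = 4104.7 × 1770/2338 = 3107.5 V.
I_load = 3107.5/7940 = 0.39137 A, so P_out = 3107.5 × 0.39137 = 1216.2 W.
All ideal ⇒ P_in = P_out, so I_supply = 1216.2/230 = 5.29 A.

I_supply ≈ 5.29 A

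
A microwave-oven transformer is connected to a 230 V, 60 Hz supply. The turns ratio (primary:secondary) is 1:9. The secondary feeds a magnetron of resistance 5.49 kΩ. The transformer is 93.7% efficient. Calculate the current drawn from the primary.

V_s = 230 × 9/1 = 2070.0 V.
I_s = V_s/R = 2070.0/5490 = 0.37705 A.
P_out = V_s I_s = 2070.0 × 0.37705 = 780.49 W.
P_in = P_out/η = 780.49/0.937 = 832.97 W.
I_p = P_in/V_p = 832.97/230 = 3.62 A.

I_p ≈ 3.62 A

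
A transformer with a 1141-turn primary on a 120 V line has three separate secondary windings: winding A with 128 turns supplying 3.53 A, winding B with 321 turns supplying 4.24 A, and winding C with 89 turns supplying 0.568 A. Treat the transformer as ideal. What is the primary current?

I_p ≈ 1.63 A

V_A = 120 × 128/1141 = 13.462 V; V_B = 120 × 321/1141 = 33.760 V; V_C = 120 × 89/1141 = 9.3602 V.
P_out = V_A I_A + V_B I_B + V_C I_C = 13.462×3.53 + 33.760×4.24 + 9.3602×0.568 = 47.520 + 143.14 + 5.3166 = 195.98 W.
Ideal ⇒ P_in = P_out, so I_p = P_out/V_p = 195.98/120 = 1.63 A.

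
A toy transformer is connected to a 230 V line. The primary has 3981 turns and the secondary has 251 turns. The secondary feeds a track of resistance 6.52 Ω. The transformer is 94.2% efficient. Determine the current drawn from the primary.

V_s = 230 × 251/3981 = 14.501 V.
I_s = V_s/R = 14.501/6.52 = 2.2241 A.
P_out = V_s I_s = 14.501 × 2.2241 = 32.253 W.
P_in = P_out/η = 32.253/0.942 = 34.239 W.
I_p = P_in/V_p = 34.239/230 = 0.149 A.

I_p ≈ 0.149 A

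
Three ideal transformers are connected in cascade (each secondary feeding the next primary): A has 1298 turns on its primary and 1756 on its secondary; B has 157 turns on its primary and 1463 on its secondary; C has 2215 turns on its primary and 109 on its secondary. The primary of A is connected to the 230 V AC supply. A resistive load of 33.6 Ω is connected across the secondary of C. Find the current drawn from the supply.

I_supply ≈ 2.63 A

Secondary of A: V = 230.00 × 1756/1298 = 311.16 V.
Secondary of B: V = 311.16 × 1463/157 = 2899.5 V.
Secondary of C: V = 2899.5 × 109/2215 = 142.68 V.
I_load = 142.68/33.6 = 4.2465 A, so P_out = 142.68 × 4.2465 = 605.91 W.
All ideal ⇒ P_in = P_out, so I_supply = 605.91/230 = 2.63 A.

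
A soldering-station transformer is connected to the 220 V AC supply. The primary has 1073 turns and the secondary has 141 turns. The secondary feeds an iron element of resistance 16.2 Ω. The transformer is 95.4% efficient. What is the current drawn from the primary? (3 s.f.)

I_p ≈ 0.246 A

V_s = 220 × 141/1073 = 28.910 V.
I_s = V_s/R = 28.910/16.2 = 1.7845 A.
P_out = V_s I_s = 28.910 × 1.7845 = 51.590 W.
P_in = P_out/η = 51.590/0.954 = 54.078 W.
I_p = P_in/V_p = 54.078/220 = 0.246 A.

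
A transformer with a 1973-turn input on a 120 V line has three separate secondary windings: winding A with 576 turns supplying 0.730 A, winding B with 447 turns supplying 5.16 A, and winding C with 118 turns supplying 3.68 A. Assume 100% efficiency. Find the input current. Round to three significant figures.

I_in ≈ 1.60 A

V_A = 120 × 576/1973 = 35.033 V; V_B = 120 × 447/1973 = 27.187 V; V_C = 120 × 118/1973 = 7.1769 V.
P_out = V_A I_A + V_B I_B + V_C I_C = 35.033×0.730 + 27.187×5.16 + 7.1769×3.68 = 25.574 + 140.29 + 26.411 = 192.27 W.
Ideal ⇒ P_in = P_out, so I_in = P_out/V_in = 192.27/120 = 1.60 A.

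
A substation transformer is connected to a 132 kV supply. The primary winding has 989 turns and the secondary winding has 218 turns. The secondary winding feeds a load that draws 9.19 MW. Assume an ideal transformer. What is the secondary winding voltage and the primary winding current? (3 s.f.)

V_s = V_p × N_s/N_p = 132000 × 218/989 = 29096 V.
I_s = P/V_s = 9.19×10^6/29096 = 315.85 A.
I_p = I_s × N_s/N_p = 315.85 × 218/989 = 69.6 A.

V_s ≈ 29100 V, I_p ≈ 69.6 A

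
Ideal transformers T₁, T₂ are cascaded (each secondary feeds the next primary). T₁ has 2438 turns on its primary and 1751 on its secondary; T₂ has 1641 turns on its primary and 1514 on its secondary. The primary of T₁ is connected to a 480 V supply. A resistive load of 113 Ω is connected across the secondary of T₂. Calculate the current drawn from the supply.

After T₁: V = 480.00 × 1751/2438 = 344.74 V.
After T₂: V = 344.74 × 1514/1641 = 318.06 V.
I_load = 318.06/113 = 2.8147 A, so P_out = 318.06 × 2.8147 = 895.25 W.
All ideal ⇒ P_in = P_out, so I_supply = 895.25/480 = 1.87 A.

I_supply ≈ 1.87 A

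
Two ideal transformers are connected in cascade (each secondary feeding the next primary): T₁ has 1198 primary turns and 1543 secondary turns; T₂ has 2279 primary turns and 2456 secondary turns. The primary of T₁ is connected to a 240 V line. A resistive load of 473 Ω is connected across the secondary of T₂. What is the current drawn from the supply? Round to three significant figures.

After T₁: V = 240.00 × 1543/1198 = 309.12 V.
After T₂: V = 309.12 × 2456/2279 = 333.12 V.
I_load = 333.12/473 = 0.70428 A, so P_out = 333.12 × 0.70428 = 234.61 W.
All ideal ⇒ P_in = P_out, so I_supply = 234.61/240 = 0.978 A.

I_supply ≈ 0.978 A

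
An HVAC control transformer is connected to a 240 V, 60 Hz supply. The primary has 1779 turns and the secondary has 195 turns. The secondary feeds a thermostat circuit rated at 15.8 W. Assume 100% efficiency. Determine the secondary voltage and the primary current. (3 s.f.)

V_s = V_p × N_s/N_p = 240 × 195/1779 = 26.307 V.
I_s = P/V_s = 15.8/26.307 = 0.60060 A.
I_p = I_s × N_s/N_p = 0.60060 × 195/1779 = 0.0658 A.

V_s ≈ 26.3 V, I_p ≈ 0.0658 A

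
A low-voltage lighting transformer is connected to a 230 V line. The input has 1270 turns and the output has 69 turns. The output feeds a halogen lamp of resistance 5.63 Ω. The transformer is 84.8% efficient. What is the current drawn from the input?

V_out = 230 × 69/1270 = 12.496 V.
I_out = V_out/R = 12.496/5.63 = 2.2195 A.
P_out = V_out I_out = 12.496 × 2.2195 = 27.736 W.
P_in = P_out/η = 27.736/0.848 = 32.707 W.
I_in = P_in/V_in = 32.707/230 = 0.142 A.

I_in ≈ 0.142 A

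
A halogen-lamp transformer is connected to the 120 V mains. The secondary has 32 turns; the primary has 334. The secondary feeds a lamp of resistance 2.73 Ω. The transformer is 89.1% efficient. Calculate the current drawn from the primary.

I_p ≈ 0.453 A

V_s = 120 × 32/334 = 11.497 V.
I_s = V_s/R = 11.497/2.73 = 4.2114 A.
P_out = V_s I_s = 11.497 × 4.2114 = 48.418 W.
P_in = P_out/η = 48.418/0.891 = 54.341 W.
I_p = P_in/V_p = 54.341/120 = 0.453 A.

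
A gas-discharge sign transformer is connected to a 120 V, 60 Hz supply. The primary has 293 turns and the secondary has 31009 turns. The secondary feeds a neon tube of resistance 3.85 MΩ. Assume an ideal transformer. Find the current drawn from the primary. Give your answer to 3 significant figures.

V_s = V_p × N_s/N_p = 120 × 31009/293 = 12700 V.
I_s = V_s/R = 12700/(3.85×10^6) = 0.0032987 A.
For an ideal transformer I_p N_p = I_s N_s, so I_p = 0.0032987 × 31009/293 = 0.349 A.

I_p ≈ 0.349 A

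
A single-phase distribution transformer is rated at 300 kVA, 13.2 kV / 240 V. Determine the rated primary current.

I_p = S/V_p = 300000/13200 = 22.7 A.

I_p ≈ 22.7 A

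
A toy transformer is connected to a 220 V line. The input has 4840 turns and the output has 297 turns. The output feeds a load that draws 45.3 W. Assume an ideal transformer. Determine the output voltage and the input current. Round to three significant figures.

V_out = V_in × N_out/N_in = 220 × 297/4840 = 13.500 V.
I_out = P/V_out = 45.3/13.500 = 3.3556 A.
I_in = I_out × N_out/N_in = 3.3556 × 297/4840 = 0.206 A.

V_out ≈ 13.5 V, I_in ≈ 0.206 A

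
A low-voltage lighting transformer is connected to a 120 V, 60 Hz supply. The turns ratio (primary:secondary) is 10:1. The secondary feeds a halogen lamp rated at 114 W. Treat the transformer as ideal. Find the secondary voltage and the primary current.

V_s ≈ 12.0 V, I_p ≈ 0.950 A

V_s = V_p × N_s/N_p = 120 × 1/10 = 12.000 V.
I_s = P/V_s = 114/12.000 = 9.5000 A.
I_p = I_s × N_s/N_p = 9.5000 × 1/10 = 0.950 A.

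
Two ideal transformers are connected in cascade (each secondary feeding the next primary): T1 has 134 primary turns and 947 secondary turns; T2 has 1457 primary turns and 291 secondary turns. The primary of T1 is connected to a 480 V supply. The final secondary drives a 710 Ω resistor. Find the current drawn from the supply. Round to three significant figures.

Secondary of T1: V = 480.00 × 947/134 = 3392.2 V.
Secondary of T2: V = 3392.2 × 291/1457 = 677.52 V.
I_load = 677.52/710 = 0.95425 A, so P_out = 677.52 × 0.95425 = 646.52 W.
All ideal ⇒ P_in = P_out, so I_supply = 646.52/480 = 1.35 A.

I_supply ≈ 1.35 A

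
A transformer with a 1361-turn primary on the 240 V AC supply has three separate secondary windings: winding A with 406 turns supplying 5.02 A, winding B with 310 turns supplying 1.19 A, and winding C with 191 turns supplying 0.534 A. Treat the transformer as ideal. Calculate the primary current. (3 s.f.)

V_A = 240 × 406/1361 = 71.594 V; V_B = 240 × 310/1361 = 54.666 V; V_C = 240 × 191/1361 = 33.681 V.
P_out = V_A I_A + V_B I_B + V_C I_C = 71.594×5.02 + 54.666×1.19 + 33.681×0.534 = 359.40 + 65.052 + 17.986 = 442.44 W.
Ideal ⇒ P_in = P_out, so I_p = P_out/V_p = 442.44/240 = 1.84 A.

I_p ≈ 1.84 A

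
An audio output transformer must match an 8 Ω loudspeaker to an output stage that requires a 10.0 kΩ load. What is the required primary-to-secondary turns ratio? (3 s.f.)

Z_p/Z_s = (N_p/N_s)², so N_p/N_s = √(10000/8) = √1250 = 35.4.

N_p/N_s ≈ 35.4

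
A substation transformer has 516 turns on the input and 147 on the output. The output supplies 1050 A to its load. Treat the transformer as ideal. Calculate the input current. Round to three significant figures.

For an ideal transformer I_in/I_out = N_out/N_in, so I_in = 1050 × 147/516 = 299 A.

I_in ≈ 299 A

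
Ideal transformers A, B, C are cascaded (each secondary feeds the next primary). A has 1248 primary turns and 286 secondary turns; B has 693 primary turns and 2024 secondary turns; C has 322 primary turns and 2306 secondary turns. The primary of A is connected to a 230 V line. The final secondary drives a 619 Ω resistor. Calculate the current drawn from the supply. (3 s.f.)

After A: V = 230.00 × 286/1248 = 52.708 V.
After B: V = 52.708 × 2024/693 = 153.94 V.
After C: V = 153.94 × 2306/322 = 1102.5 V.
I_load = 1102.5/619 = 1.7810 A, so P_out = 1102.5 × 1.7810 = 1963.5 W.
All ideal ⇒ P_in = P_out, so I_supply = 1963.5/230 = 8.54 A.

I_supply ≈ 8.54 A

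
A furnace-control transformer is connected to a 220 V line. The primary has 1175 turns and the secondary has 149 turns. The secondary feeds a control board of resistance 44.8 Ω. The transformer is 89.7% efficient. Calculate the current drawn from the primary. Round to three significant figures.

I_p ≈ 0.0880 A

V_s = 220 × 149/1175 = 27.898 V.
I_s = V_s/R = 27.898/44.8 = 0.62272 A.
P_out = V_s I_s = 27.898 × 0.62272 = 17.373 W.
P_in = P_out/η = 17.373/0.897 = 19.367 W.
I_p = P_in/V_p = 19.367/220 = 0.0880 A.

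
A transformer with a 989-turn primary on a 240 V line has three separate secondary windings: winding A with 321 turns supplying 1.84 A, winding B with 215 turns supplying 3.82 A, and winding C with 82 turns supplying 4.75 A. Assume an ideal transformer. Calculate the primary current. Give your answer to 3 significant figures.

I_p ≈ 1.82 A

V_A = 240 × 321/989 = 77.897 V; V_B = 240 × 215/989 = 52.174 V; V_C = 240 × 82/989 = 19.899 V.
P_out = V_A I_A + V_B I_B + V_C I_C = 77.897×1.84 + 52.174×3.82 + 19.899×4.75 = 143.33 + 199.30 + 94.520 = 437.15 W.
Ideal ⇒ P_in = P_out, so I_p = P_out/V_p = 437.15/240 = 1.82 A.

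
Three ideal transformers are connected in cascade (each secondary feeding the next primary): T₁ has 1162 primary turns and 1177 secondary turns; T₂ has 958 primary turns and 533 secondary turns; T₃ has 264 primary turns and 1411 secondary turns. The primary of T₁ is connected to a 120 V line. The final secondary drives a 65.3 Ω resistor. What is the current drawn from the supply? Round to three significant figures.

Secondary of T₁: V = 120.00 × 1177/1162 = 121.55 V.
Secondary of T₂: V = 121.55 × 533/958 = 67.626 V.
Secondary of T₃: V = 67.626 × 1411/264 = 361.44 V.
I_load = 361.44/65.3 = 5.5351 A, so P_out = 361.44 × 5.5351 = 2000.6 W.
All ideal ⇒ P_in = P_out, so I_supply = 2000.6/120 = 16.7 A.

I_supply ≈ 16.7 A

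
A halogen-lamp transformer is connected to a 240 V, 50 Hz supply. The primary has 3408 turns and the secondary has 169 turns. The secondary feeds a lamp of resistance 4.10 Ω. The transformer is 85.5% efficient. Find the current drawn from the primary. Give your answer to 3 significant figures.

V_s = 240 × 169/3408 = 11.901 V.
I_s = V_s/R = 11.901/4.10 = 2.9028 A.
P_out = V_s I_s = 11.901 × 2.9028 = 34.547 W.
P_in = P_out/η = 34.547/0.855 = 40.406 W.
I_p = P_in/V_p = 40.406/240 = 0.168 A.

I_p ≈ 0.168 A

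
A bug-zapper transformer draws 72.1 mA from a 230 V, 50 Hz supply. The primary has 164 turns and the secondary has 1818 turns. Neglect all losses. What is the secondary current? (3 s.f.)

I_s/I_p = N_p/N_s, so I_s = 0.0721 × 164/1818 = 0.00650 A.

I_s ≈ 0.00650 A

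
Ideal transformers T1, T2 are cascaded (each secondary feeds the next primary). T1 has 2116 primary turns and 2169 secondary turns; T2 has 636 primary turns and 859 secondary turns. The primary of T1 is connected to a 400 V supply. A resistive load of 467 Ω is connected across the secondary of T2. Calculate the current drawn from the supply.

After T1: V = 400.00 × 2169/2116 = 410.02 V.
After T2: V = 410.02 × 859/636 = 553.78 V.
I_load = 553.78/467 = 1.1858 A, so P_out = 553.78 × 1.1858 = 656.69 W.
All ideal ⇒ P_in = P_out, so I_supply = 656.69/400 = 1.64 A.

I_supply ≈ 1.64 A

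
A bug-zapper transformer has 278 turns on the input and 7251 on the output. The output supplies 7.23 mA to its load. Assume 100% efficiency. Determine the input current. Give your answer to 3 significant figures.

For an ideal transformer I_in/I_out = N_out/N_in, so I_in = 0.00723 × 7251/278 = 0.189 A.

I_in ≈ 0.189 A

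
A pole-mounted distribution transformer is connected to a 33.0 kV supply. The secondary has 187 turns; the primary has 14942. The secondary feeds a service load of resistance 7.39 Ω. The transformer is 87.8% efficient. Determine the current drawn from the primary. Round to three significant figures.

V_s = 33000 × 187/14942 = 413.00 V.
I_s = V_s/R = 413.00/7.39 = 55.886 A.
P_out = V_s I_s = 413.00 × 55.886 = 23081 W.
P_in = P_out/η = 23081/0.878 = 26288 W.
I_p = P_in/V_p = 26288/33000 = 0.797 A.

I_p ≈ 0.797 A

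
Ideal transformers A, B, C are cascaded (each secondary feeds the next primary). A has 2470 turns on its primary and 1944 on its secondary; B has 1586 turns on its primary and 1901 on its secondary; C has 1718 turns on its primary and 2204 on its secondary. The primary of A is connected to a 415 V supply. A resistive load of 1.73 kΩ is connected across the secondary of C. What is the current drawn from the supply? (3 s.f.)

I_supply ≈ 0.351 A

After A: V = 415.00 × 1944/2470 = 326.62 V.
After B: V = 326.62 × 1901/1586 = 391.50 V.
After C: V = 391.50 × 2204/1718 = 502.24 V.
I_load = 502.24/1730 = 0.29031 A, so P_out = 502.24 × 0.29031 = 145.81 W.
All ideal ⇒ P_in = P_out, so I_supply = 145.81/415 = 0.351 A.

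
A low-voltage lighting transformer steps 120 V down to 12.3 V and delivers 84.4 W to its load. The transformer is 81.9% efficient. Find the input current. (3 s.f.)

I_in ≈ 0.859 A

P_in = P_out/η = 84.4/0.819 = 103.05 W.
I_in = P_in/V_in = 103.05/120 = 0.859 A.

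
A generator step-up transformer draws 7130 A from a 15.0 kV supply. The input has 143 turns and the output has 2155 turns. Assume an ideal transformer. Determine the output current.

I_out/I_in = N_in/N_out, so I_out = 7130 × 143/2155 = 473 A.

I_out ≈ 473 A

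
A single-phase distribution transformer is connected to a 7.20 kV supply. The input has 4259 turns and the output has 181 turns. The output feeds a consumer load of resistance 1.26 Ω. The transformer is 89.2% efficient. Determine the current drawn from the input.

V_out = 7200 × 181/4259 = 305.99 V.
I_out = V_out/R = 305.99/1.26 = 242.85 A.
P_out = V_out I_out = 305.99 × 242.85 = 74308 W.
P_in = P_out/η = 74308/0.892 = 83305 W.
I_in = P_in/V_in = 83305/7200 = 11.6 A.

I_in ≈ 11.6 A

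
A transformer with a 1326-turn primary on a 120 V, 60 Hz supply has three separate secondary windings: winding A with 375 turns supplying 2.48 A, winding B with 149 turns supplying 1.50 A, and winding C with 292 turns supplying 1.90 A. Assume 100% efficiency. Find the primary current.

V_A = 120 × 375/1326 = 33.937 V; V_B = 120 × 149/1326 = 13.484 V; V_C = 120 × 292/1326 = 26.425 V.
P_out = V_A I_A + V_B I_B + V_C I_C = 33.937×2.48 + 13.484×1.50 + 26.425×1.90 = 84.163 + 20.226 + 50.208 = 154.60 W.
Ideal ⇒ P_in = P_out, so I_p = P_out/V_p = 154.60/120 = 1.29 A.

I_p ≈ 1.29 A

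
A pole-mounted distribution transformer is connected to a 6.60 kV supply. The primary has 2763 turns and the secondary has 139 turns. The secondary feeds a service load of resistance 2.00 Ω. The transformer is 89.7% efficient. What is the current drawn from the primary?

V_s = 6600 × 139/2763 = 332.03 V.
I_s = V_s/R = 332.03/2.00 = 166.02 A.
P_out = V_s I_s = 332.03 × 166.02 = 55122 W.
P_in = P_out/η = 55122/0.897 = 61452 W.
I_p = P_in/V_p = 61452/6600 = 9.31 A.

I_p ≈ 9.31 A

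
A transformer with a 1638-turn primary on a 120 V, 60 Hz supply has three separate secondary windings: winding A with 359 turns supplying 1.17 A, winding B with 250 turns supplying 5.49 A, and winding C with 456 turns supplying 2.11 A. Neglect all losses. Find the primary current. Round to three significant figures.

I_p ≈ 1.68 A

V_A = 120 × 359/1638 = 26.300 V; V_B = 120 × 250/1638 = 18.315 V; V_C = 120 × 456/1638 = 33.407 V.
P_out = V_A I_A + V_B I_B + V_C I_C = 26.300×1.17 + 18.315×5.49 + 33.407×2.11 = 30.771 + 100.55 + 70.488 = 201.81 W.
Ideal ⇒ P_in = P_out, so I_p = P_out/V_p = 201.81/120 = 1.68 A.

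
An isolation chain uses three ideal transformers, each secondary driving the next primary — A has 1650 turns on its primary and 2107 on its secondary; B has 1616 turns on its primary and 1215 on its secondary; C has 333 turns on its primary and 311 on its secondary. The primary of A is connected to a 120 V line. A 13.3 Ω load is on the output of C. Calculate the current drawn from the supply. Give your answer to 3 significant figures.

After A: V = 120.00 × 2107/1650 = 153.24 V.
After B: V = 153.24 × 1215/1616 = 115.21 V.
After C: V = 115.21 × 311/333 = 107.60 V.
I_load = 107.60/13.3 = 8.0902 A, so P_out = 107.60 × 8.0902 = 870.51 W.
All ideal ⇒ P_in = P_out, so I_supply = 870.51/120 = 7.25 A.

I_supply ≈ 7.25 A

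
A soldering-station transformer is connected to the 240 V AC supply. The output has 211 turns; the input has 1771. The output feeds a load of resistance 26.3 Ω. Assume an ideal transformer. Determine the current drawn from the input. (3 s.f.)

V_out = V_in × N_out/N_in = 240 × 211/1771 = 28.594 V.
I_out = V_out/R = 28.594/26.3 = 1.0872 A.
For an ideal transformer I_in N_in = I_out N_out, so I_in = 1.0872 × 211/1771 = 0.130 A.

I_in ≈ 0.130 A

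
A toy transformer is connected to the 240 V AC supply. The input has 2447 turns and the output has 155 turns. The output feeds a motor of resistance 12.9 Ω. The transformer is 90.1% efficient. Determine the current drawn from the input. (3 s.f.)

V_out = 240 × 155/2447 = 15.202 V.
I_out = V_out/R = 15.202/12.9 = 1.1785 A.
P_out = V_out I_out = 15.202 × 1.1785 = 17.915 W.
P_in = P_out/η = 17.915/0.901 = 19.884 W.
I_in = P_in/V_in = 19.884/240 = 0.0828 A.

I_in ≈ 0.0828 A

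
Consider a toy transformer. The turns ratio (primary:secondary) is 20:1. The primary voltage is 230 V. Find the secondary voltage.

V_s/V_p = N_s/N_p, so V_s = 230 × 1/20 = 11.5 V.

V_s ≈ 11.5 V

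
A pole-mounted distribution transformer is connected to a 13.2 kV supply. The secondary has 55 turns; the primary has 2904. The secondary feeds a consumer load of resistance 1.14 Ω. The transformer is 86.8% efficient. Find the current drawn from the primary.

I_p ≈ 4.78 A

V_s = 13200 × 55/2904 = 250.00 V.
I_s = V_s/R = 250.00/1.14 = 219.30 A.
P_out = V_s I_s = 250.00 × 219.30 = 54825 W.
P_in = P_out/η = 54825/0.868 = 63162 W.
I_p = P_in/V_p = 63162/13200 = 4.78 A.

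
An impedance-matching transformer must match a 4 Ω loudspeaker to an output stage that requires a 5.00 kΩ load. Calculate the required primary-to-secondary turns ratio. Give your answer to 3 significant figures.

Z_p/Z_s = (N_p/N_s)², so N_p/N_s = √(5000/4) = √1250 = 35.4.

N_p/N_s ≈ 35.4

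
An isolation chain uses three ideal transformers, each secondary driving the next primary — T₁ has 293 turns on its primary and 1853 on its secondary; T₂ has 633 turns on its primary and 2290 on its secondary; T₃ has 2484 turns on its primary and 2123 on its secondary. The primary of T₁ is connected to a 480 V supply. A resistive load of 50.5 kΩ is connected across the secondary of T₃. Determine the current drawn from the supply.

I_supply ≈ 3.63 A

After T₁: V = 480.00 × 1853/293 = 3035.6 V.
After T₂: V = 3035.6 × 2290/633 = 10982 V.
After T₃: V = 10982 × 2123/2484 = 9386.0 V.
I_load = 9386.0/50500 = 0.18586 A, so P_out = 9386.0 × 0.18586 = 1744.5 W.
All ideal ⇒ P_in = P_out, so I_supply = 1744.5/480 = 3.63 A.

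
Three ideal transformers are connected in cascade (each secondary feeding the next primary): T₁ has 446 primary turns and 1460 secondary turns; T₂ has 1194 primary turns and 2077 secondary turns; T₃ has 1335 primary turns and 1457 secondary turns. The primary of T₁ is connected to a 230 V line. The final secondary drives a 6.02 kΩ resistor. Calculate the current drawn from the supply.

Secondary of T₁: V = 230.00 × 1460/446 = 752.91 V.
Secondary of T₂: V = 752.91 × 2077/1194 = 1309.7 V.
Secondary of T₃: V = 1309.7 × 1457/1335 = 1429.4 V.
I_load = 1429.4/6020 = 0.23744 A, so P_out = 1429.4 × 0.23744 = 339.40 W.
All ideal ⇒ P_in = P_out, so I_supply = 339.40/230 = 1.48 A.

I_supply ≈ 1.48 A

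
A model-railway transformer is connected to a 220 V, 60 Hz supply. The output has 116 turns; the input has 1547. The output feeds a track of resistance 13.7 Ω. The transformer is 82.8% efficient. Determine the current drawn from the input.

V_out = 220 × 116/1547 = 16.496 V.
I_out = V_out/R = 16.496/13.7 = 1.2041 A.
P_out = V_out I_out = 16.496 × 1.2041 = 19.864 W.
P_in = P_out/η = 19.864/0.828 = 23.990 W.
I_in = P_in/V_in = 23.990/220 = 0.109 A.

I_in ≈ 0.109 A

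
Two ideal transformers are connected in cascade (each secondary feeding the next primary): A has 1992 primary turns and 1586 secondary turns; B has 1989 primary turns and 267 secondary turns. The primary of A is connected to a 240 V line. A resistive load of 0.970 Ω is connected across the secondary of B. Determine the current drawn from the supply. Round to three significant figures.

I_supply ≈ 2.83 A

After A: V = 240.00 × 1586/1992 = 191.08 V.
After B: V = 191.08 × 267/1989 = 25.651 V.
I_load = 25.651/0.970 = 26.444 A, so P_out = 25.651 × 26.444 = 678.31 W.
All ideal ⇒ P_in = P_out, so I_supply = 678.31/240 = 2.83 A.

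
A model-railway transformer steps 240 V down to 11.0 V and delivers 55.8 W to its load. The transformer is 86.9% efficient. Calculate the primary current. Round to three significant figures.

P_in = P_out/η = 55.8/0.869 = 64.212 W.
I_p = P_in/V_p = 64.212/240 = 0.268 A.

I_p ≈ 0.268 A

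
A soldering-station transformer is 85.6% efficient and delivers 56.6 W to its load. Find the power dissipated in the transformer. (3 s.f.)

P_in = P_out/η = 56.6/0.856 = 66.1215 W.
P_loss = P_in − P_out = 66.1215 − 56.6 = 9.52 W.

P_loss ≈ 9.52 W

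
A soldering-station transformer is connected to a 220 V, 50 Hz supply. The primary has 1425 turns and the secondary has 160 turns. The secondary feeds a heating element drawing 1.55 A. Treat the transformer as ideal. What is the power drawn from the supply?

P ≈ 38.3 W

I_p = I_s × N_s/N_p = 1.55 × 160/1425 = 0.17404 A.
P = V_p I_p = 220 × 0.17404 = 38.3 W.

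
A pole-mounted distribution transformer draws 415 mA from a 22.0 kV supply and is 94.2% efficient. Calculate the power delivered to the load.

P_in = V_in I_in = 22000 × 0.415 = 9130.0 W.
P_out = η P_in = 0.942 × 9130.0 = 8600 W.

P_out ≈ 8600 W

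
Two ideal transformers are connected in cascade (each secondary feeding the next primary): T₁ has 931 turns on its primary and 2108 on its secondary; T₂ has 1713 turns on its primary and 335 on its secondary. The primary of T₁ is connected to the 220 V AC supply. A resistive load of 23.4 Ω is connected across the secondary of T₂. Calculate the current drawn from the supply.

I_supply ≈ 1.84 A

Secondary of T₁: V = 220.00 × 2108/931 = 498.13 V.
Secondary of T₂: V = 498.13 × 335/1713 = 97.416 V.
I_load = 97.416/23.4 = 4.1631 A, so P_out = 97.416 × 4.1631 = 405.55 W.
All ideal ⇒ P_in = P_out, so I_supply = 405.55/220 = 1.84 A.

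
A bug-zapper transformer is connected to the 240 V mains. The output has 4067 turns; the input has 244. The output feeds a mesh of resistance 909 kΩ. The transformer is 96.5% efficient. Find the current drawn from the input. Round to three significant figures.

V_out = 240 × 4067/244 = 4000.3 V.
I_out = V_out/R = 4000.3/909000 = 0.0044008 A.
P_out = V_out I_out = 4000.3 × 0.0044008 = 17.605 W.
P_in = P_out/η = 17.605/0.965 = 18.243 W.
I_in = P_in/V_in = 18.243/240 = 0.0760 A.

I_in ≈ 0.0760 A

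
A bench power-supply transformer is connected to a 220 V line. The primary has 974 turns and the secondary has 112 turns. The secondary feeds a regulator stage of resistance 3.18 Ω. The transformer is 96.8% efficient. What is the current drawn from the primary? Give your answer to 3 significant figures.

I_p ≈ 0.945 A

V_s = 220 × 112/974 = 25.298 V.
I_s = V_s/R = 25.298/3.18 = 7.9553 A.
P_out = V_s I_s = 25.298 × 7.9553 = 201.25 W.
P_in = P_out/η = 201.25/0.968 = 207.90 W.
I_p = P_in/V_p = 207.90/220 = 0.945 A.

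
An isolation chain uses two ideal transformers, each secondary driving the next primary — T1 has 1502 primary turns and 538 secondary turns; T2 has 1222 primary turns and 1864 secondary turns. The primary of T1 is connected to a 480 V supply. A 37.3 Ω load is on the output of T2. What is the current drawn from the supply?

I_supply ≈ 3.84 A

Secondary of T1: V = 480.00 × 538/1502 = 171.93 V.
Secondary of T2: V = 171.93 × 1864/1222 = 262.26 V.
I_load = 262.26/37.3 = 7.0310 A, so P_out = 262.26 × 7.0310 = 1843.9 W.
All ideal ⇒ P_in = P_out, so I_supply = 1843.9/480 = 3.84 A.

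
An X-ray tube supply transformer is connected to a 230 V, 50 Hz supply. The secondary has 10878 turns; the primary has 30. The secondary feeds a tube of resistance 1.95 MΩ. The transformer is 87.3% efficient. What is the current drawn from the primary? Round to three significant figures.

V_s = 230 × 10878/30 = 83398 V.
I_s = V_s/R = 83398/(1.95×10^6) = 0.042768 A.
P_out = V_s I_s = 83398 × 0.042768 = 3566.8 W.
P_in = P_out/η = 3566.8/0.873 = 4085.7 W.
I_p = P_in/V_p = 4085.7/230 = 17.8 A.

I_p ≈ 17.8 A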